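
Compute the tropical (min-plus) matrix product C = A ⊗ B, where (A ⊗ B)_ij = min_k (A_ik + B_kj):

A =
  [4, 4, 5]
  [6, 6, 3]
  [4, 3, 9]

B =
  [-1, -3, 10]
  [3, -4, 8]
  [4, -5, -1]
A ⊗ B =
  [3, 0, 4]
  [5, -2, 2]
  [3, -1, 8]

Apply the min-plus product entry-by-entry:
  C[0][0] = min over k of (A[0][0] + B[0][0] = 4 + -1 = 3, A[0][1] + B[1][0] = 4 + 3 = 7, A[0][2] + B[2][0] = 5 + 4 = 9) = 3 (attained at k = 0)
  C[0][1] = min over k of (A[0][0] + B[0][1] = 4 + -3 = 1, A[0][1] + B[1][1] = 4 + -4 = 0, A[0][2] + B[2][1] = 5 + -5 = 0) = 0 (attained at k = 1)
  C[0][2] = min over k of (A[0][0] + B[0][2] = 4 + 10 = 14, A[0][1] + B[1][2] = 4 + 8 = 12, A[0][2] + B[2][2] = 5 + -1 = 4) = 4 (attained at k = 2)
  C[1][0] = min over k of (A[1][0] + B[0][0] = 6 + -1 = 5, A[1][1] + B[1][0] = 6 + 3 = 9, A[1][2] + B[2][0] = 3 + 4 = 7) = 5 (attained at k = 0)
  C[1][1] = min over k of (A[1][0] + B[0][1] = 6 + -3 = 3, A[1][1] + B[1][1] = 6 + -4 = 2, A[1][2] + B[2][1] = 3 + -5 = -2) = -2 (attained at k = 2)
  C[1][2] = min over k of (A[1][0] + B[0][2] = 6 + 10 = 16, A[1][1] + B[1][2] = 6 + 8 = 14, A[1][2] + B[2][2] = 3 + -1 = 2) = 2 (attained at k = 2)
  C[2][0] = min over k of (A[2][0] + B[0][0] = 4 + -1 = 3, A[2][1] + B[1][0] = 3 + 3 = 6, A[2][2] + B[2][0] = 9 + 4 = 13) = 3 (attained at k = 0)
  C[2][1] = min over k of (A[2][0] + B[0][1] = 4 + -3 = 1, A[2][1] + B[1][1] = 3 + -4 = -1, A[2][2] + B[2][1] = 9 + -5 = 4) = -1 (attained at k = 1)
  C[2][2] = min over k of (A[2][0] + B[0][2] = 4 + 10 = 14, A[2][1] + B[1][2] = 3 + 8 = 11, A[2][2] + B[2][2] = 9 + -1 = 8) = 8 (attained at k = 2)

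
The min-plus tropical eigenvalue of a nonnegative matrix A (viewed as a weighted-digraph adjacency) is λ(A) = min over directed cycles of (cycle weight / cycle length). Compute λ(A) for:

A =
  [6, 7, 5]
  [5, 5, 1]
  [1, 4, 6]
λ(A) = 5/2

Enumerate directed cycles and compute their means (weight / length). Sample:
  cycle 0 → 0: weight = 6, length = 1, mean = 6/1 ≈ 6.000
  cycle 1 → 1: weight = 5, length = 1, mean = 5/1 ≈ 5.000
  cycle 2 → 2: weight = 6, length = 1, mean = 6/1 ≈ 6.000
  cycle 0 → 1 → 0: weight = 12, length = 2, mean = 12/2 ≈ 6.000
  cycle 0 → 2 → 0: weight = 6, length = 2, mean = 6/2 ≈ 3.000
  cycle 1 → 0 → 1: weight = 12, length = 2, mean = 12/2 ≈ 6.000
Minimum mean = 2.500, attained e.g. along the cycle 1 → 2 → 1 with weight 5 and length 2. So λ(A) = 5/2 = 5/2.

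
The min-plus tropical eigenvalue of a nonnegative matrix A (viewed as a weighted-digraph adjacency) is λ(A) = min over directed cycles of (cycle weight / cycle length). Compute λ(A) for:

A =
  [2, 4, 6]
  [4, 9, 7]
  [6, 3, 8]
λ(A) = 2

Enumerate directed cycles and compute their means (weight / length). Sample:
  cycle 0 → 0: weight = 2, length = 1, mean = 2/1 ≈ 2.000
  cycle 1 → 1: weight = 9, length = 1, mean = 9/1 ≈ 9.000
  cycle 2 → 2: weight = 8, length = 1, mean = 8/1 ≈ 8.000
  cycle 0 → 1 → 0: weight = 8, length = 2, mean = 8/2 ≈ 4.000
  cycle 0 → 2 → 0: weight = 12, length = 2, mean = 12/2 ≈ 6.000
  cycle 1 → 0 → 1: weight = 8, length = 2, mean = 8/2 ≈ 4.000
Minimum mean = 2.000, attained e.g. along the cycle 0 → 0 with weight 2 and length 1. So λ(A) = 2/1 = 2.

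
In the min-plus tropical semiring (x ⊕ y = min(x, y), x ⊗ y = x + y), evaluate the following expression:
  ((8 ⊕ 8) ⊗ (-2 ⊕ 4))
((8 ⊕ 8) ⊗ (-2 ⊕ 4)) = 6

Expand innermost to outermost. Recall ⊕ takes the minimum of its arguments and ⊗ takes their sum. Working out the expression ((8 ⊕ 8) ⊗ (-2 ⊕ 4)) gives 6.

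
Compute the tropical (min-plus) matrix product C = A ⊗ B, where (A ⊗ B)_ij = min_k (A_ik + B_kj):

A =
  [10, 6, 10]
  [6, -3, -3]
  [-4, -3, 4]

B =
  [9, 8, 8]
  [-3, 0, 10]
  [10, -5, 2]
A ⊗ B =
  [3, 5, 12]
  [-6, -8, -1]
  [-6, -3, 4]

Apply the min-plus product entry-by-entry:
  C[0][0] = min over k of (A[0][0] + B[0][0] = 10 + 9 = 19, A[0][1] + B[1][0] = 6 + -3 = 3, A[0][2] + B[2][0] = 10 + 10 = 20) = 3 (attained at k = 1)
  C[0][1] = min over k of (A[0][0] + B[0][1] = 10 + 8 = 18, A[0][1] + B[1][1] = 6 + 0 = 6, A[0][2] + B[2][1] = 10 + -5 = 5) = 5 (attained at k = 2)
  C[0][2] = min over k of (A[0][0] + B[0][2] = 10 + 8 = 18, A[0][1] + B[1][2] = 6 + 10 = 16, A[0][2] + B[2][2] = 10 + 2 = 12) = 12 (attained at k = 2)
  C[1][0] = min over k of (A[1][0] + B[0][0] = 6 + 9 = 15, A[1][1] + B[1][0] = -3 + -3 = -6, A[1][2] + B[2][0] = -3 + 10 = 7) = -6 (attained at k = 1)
  C[1][1] = min over k of (A[1][0] + B[0][1] = 6 + 8 = 14, A[1][1] + B[1][1] = -3 + 0 = -3, A[1][2] + B[2][1] = -3 + -5 = -8) = -8 (attained at k = 2)
  C[1][2] = min over k of (A[1][0] + B[0][2] = 6 + 8 = 14, A[1][1] + B[1][2] = -3 + 10 = 7, A[1][2] + B[2][2] = -3 + 2 = -1) = -1 (attained at k = 2)
  C[2][0] = min over k of (A[2][0] + B[0][0] = -4 + 9 = 5, A[2][1] + B[1][0] = -3 + -3 = -6, A[2][2] + B[2][0] = 4 + 10 = 14) = -6 (attained at k = 1)
  C[2][1] = min over k of (A[2][0] + B[0][1] = -4 + 8 = 4, A[2][1] + B[1][1] = -3 + 0 = -3, A[2][2] + B[2][1] = 4 + -5 = -1) = -3 (attained at k = 1)
  C[2][2] = min over k of (A[2][0] + B[0][2] = -4 + 8 = 4, A[2][1] + B[1][2] = -3 + 10 = 7, A[2][2] + B[2][2] = 4 + 2 = 6) = 4 (attained at k = 0)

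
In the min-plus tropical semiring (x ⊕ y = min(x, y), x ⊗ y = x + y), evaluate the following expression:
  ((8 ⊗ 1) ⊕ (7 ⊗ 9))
((8 ⊗ 1) ⊕ (7 ⊗ 9)) = 9

Expand innermost to outermost. Recall ⊕ takes the minimum of its arguments and ⊗ takes their sum. Working out the expression ((8 ⊗ 1) ⊕ (7 ⊗ 9)) gives 9.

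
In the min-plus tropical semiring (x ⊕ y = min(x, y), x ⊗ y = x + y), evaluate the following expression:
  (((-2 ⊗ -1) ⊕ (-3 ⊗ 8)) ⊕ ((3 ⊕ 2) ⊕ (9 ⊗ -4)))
(((-2 ⊗ -1) ⊕ (-3 ⊗ 8)) ⊕ ((3 ⊕ 2) ⊕ (9 ⊗ -4))) = -3

Expand innermost to outermost. Recall ⊕ takes the minimum of its arguments and ⊗ takes their sum. Working out the expression (((-2 ⊗ -1) ⊕ (-3 ⊗ 8)) ⊕ ((3 ⊕ 2) ⊕ (9 ⊗ -4))) gives -3.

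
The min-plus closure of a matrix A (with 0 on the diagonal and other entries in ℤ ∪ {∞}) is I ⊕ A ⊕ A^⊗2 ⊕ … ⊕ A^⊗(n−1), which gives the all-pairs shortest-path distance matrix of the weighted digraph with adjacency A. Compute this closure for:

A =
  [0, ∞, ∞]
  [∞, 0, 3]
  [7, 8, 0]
Closure =
  [0, ∞, ∞]
  [10, 0, 3]
  [7, 8, 0]

This is the Floyd-Warshall all-pairs shortest-path computation. For each intermediate vertex k = 0, 1, …, 2, update dist[i][j] ← min(dist[i][j], dist[i][k] + dist[k][j]). The final matrix gives, for each (i, j), the minimum total weight of any directed path from i to j (possibly empty when i = j).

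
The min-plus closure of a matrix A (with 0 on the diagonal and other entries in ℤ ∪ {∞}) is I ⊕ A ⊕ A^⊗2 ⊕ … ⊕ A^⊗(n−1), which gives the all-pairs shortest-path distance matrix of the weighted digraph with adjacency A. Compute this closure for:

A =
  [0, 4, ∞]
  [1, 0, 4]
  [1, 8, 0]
Closure =
  [0, 4, 8]
  [1, 0, 4]
  [1, 5, 0]

This is the Floyd-Warshall all-pairs shortest-path computation. For each intermediate vertex k = 0, 1, …, 2, update dist[i][j] ← min(dist[i][j], dist[i][k] + dist[k][j]). The final matrix gives, for each (i, j), the minimum total weight of any directed path from i to j (possibly empty when i = j).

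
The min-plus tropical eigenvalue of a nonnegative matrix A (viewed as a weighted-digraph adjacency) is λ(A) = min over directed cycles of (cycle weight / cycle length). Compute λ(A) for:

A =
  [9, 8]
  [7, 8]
λ(A) = 15/2

Enumerate directed cycles and compute their means (weight / length). Sample:
  cycle 0 → 0: weight = 9, length = 1, mean = 9/1 ≈ 9.000
  cycle 1 → 1: weight = 8, length = 1, mean = 8/1 ≈ 8.000
  cycle 0 → 1 → 0: weight = 15, length = 2, mean = 15/2 ≈ 7.500
  cycle 1 → 0 → 1: weight = 15, length = 2, mean = 15/2 ≈ 7.500
Minimum mean = 7.500, attained e.g. along the cycle 0 → 1 → 0 with weight 15 and length 2. So λ(A) = 15/2 = 15/2.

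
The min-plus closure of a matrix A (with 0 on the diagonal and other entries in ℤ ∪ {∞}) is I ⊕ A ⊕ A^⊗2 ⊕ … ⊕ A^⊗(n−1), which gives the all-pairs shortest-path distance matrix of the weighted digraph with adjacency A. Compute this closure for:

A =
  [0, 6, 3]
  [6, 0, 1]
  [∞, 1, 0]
Closure =
  [0, 4, 3]
  [6, 0, 1]
  [7, 1, 0]

This is the Floyd-Warshall all-pairs shortest-path computation. For each intermediate vertex k = 0, 1, …, 2, update dist[i][j] ← min(dist[i][j], dist[i][k] + dist[k][j]). The final matrix gives, for each (i, j), the minimum total weight of any directed path from i to j (possibly empty when i = j).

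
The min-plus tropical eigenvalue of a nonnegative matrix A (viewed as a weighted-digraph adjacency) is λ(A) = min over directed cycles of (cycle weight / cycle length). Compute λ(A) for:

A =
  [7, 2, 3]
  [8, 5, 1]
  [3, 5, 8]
λ(A) = 2

Enumerate directed cycles and compute their means (weight / length). Sample:
  cycle 0 → 0: weight = 7, length = 1, mean = 7/1 ≈ 7.000
  cycle 1 → 1: weight = 5, length = 1, mean = 5/1 ≈ 5.000
  cycle 2 → 2: weight = 8, length = 1, mean = 8/1 ≈ 8.000
  cycle 0 → 1 → 0: weight = 10, length = 2, mean = 10/2 ≈ 5.000
  cycle 0 → 2 → 0: weight = 6, length = 2, mean = 6/2 ≈ 3.000
  cycle 1 → 0 → 1: weight = 10, length = 2, mean = 10/2 ≈ 5.000
Minimum mean = 2.000, attained e.g. along the cycle 0 → 1 → 2 → 0 with weight 6 and length 3. So λ(A) = 6/3 = 2.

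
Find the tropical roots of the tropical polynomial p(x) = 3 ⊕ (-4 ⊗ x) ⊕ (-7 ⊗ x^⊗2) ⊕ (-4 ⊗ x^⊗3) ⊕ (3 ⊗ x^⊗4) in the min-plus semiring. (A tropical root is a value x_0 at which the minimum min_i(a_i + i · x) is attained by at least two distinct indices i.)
Roots: {-7, -3, 3, 7}

Each tropical root is a break point of the lower envelope of the lines y = a_i + i · x (there are 5 lines, with slopes 0, 1, ..., 4). Only the lines that attain the minimum somewhere contribute to roots; other lines are dominated. Here the surviving (envelope) indices are i = 4, i = 3, i = 2, i = 1, i = 0.
Intersections between consecutive envelope lines give the roots: for adjacent envelope indices i < j the intersection is x = (a_i − a_j) / (j − i). Reading off the sorted break points: {-7, -3, 3, 7}.
Verification: at each break x_0, at least two indices attain the minimum of min_i(a_i + i · x_0).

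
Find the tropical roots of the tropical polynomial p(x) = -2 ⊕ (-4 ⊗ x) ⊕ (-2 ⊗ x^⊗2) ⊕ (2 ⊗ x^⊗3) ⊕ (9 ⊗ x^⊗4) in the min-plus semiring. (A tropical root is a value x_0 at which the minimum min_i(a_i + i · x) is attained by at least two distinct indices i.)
Roots: {-7, -4, -2, 2}

Each tropical root is a break point of the lower envelope of the lines y = a_i + i · x (there are 5 lines, with slopes 0, 1, ..., 4). Only the lines that attain the minimum somewhere contribute to roots; other lines are dominated. Here the surviving (envelope) indices are i = 4, i = 3, i = 2, i = 1, i = 0.
Intersections between consecutive envelope lines give the roots: for adjacent envelope indices i < j the intersection is x = (a_i − a_j) / (j − i). Reading off the sorted break points: {-7, -4, -2, 2}.
Verification: at each break x_0, at least two indices attain the minimum of min_i(a_i + i · x_0).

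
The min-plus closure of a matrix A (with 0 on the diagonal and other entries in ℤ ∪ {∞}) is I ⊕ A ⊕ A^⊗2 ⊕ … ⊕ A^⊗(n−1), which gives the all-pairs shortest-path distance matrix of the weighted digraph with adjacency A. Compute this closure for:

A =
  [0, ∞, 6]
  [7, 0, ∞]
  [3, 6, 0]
Closure =
  [0, 12, 6]
  [7, 0, 13]
  [3, 6, 0]

This is the Floyd-Warshall all-pairs shortest-path computation. For each intermediate vertex k = 0, 1, …, 2, update dist[i][j] ← min(dist[i][j], dist[i][k] + dist[k][j]). The final matrix gives, for each (i, j), the minimum total weight of any directed path from i to j (possibly empty when i = j).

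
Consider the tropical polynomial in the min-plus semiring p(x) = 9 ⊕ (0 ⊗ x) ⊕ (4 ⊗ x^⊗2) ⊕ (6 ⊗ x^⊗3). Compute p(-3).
p(-3) = -3

A tropical monomial a ⊗ x^⊗i evaluates to a + i · x. Evaluating each term at x = -3:
  Term 0 contributes 9 + 0 · -3 = 9
  Term 1 contributes 0 + 1 · -3 = -3
  Term 2 contributes 4 + 2 · -3 = -2
  Term 3 contributes 6 + 3 · -3 = -3
p(-3) = ⊕ of these = min[9, -3, -2, -3] = -3.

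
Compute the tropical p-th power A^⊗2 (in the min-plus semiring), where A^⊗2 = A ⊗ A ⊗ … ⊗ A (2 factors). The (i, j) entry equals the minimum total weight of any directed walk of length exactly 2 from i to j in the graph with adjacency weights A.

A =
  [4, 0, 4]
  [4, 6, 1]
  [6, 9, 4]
A^⊗2 =
  [4, 4, 1]
  [7, 4, 5]
  [10, 6, 8]

Each entry (A^⊗2)_ij equals the minimum over all length-2 walks i = v_0 → v_1 → … → v_2 = j of Σ_t A[v_t][v_{t+1}]. For example, for (i, j) = (0, 2) we minimise over 3 possible intermediate vertex sequences; the minimum is 1, attained along the walk 0 → 1 → 2.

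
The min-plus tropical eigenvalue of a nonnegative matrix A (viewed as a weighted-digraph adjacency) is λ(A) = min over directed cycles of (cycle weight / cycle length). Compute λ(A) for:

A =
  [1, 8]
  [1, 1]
λ(A) = 1

Enumerate directed cycles and compute their means (weight / length). Sample:
  cycle 0 → 0: weight = 1, length = 1, mean = 1/1 ≈ 1.000
  cycle 1 → 1: weight = 1, length = 1, mean = 1/1 ≈ 1.000
  cycle 0 → 1 → 0: weight = 9, length = 2, mean = 9/2 ≈ 4.500
  cycle 1 → 0 → 1: weight = 9, length = 2, mean = 9/2 ≈ 4.500
Minimum mean = 1.000, attained e.g. along the cycle 0 → 0 with weight 1 and length 1. So λ(A) = 1/1 = 1.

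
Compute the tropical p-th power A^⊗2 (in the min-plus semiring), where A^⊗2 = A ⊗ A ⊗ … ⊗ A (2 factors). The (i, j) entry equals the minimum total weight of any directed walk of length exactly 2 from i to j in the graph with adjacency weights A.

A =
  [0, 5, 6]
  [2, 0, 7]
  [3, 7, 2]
A^⊗2 =
  [0, 5, 6]
  [2, 0, 7]
  [3, 7, 4]

Each entry (A^⊗2)_ij equals the minimum over all length-2 walks i = v_0 → v_1 → … → v_2 = j of Σ_t A[v_t][v_{t+1}]. For example, for (i, j) = (0, 2) we minimise over 3 possible intermediate vertex sequences; the minimum is 6, attained along the walk 0 → 0 → 2.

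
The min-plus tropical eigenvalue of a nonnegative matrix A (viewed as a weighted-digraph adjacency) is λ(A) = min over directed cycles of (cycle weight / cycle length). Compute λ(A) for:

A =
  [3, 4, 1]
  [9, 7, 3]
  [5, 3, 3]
λ(A) = 3

Enumerate directed cycles and compute their means (weight / length). Sample:
  cycle 0 → 0: weight = 3, length = 1, mean = 3/1 ≈ 3.000
  cycle 1 → 1: weight = 7, length = 1, mean = 7/1 ≈ 7.000
  cycle 2 → 2: weight = 3, length = 1, mean = 3/1 ≈ 3.000
  cycle 0 → 1 → 0: weight = 13, length = 2, mean = 13/2 ≈ 6.500
  cycle 0 → 2 → 0: weight = 6, length = 2, mean = 6/2 ≈ 3.000
  cycle 1 → 0 → 1: weight = 13, length = 2, mean = 13/2 ≈ 6.500
Minimum mean = 3.000, attained e.g. along the cycle 0 → 0 with weight 3 and length 1. So λ(A) = 3/1 = 3.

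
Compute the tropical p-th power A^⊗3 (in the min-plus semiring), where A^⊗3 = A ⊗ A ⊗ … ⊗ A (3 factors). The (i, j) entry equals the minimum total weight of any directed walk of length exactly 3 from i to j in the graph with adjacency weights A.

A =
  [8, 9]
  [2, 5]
A^⊗3 =
  [16, 19]
  [12, 15]

Each entry (A^⊗3)_ij equals the minimum over all length-3 walks i = v_0 → v_1 → … → v_3 = j of Σ_t A[v_t][v_{t+1}]. For example, for (i, j) = (0, 1) we minimise over 4 possible intermediate vertex sequences; the minimum is 19, attained along the walk 0 → 1 → 1 → 1.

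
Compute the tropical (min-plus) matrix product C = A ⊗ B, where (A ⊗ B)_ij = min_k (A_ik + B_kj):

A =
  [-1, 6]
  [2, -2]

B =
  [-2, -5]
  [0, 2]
A ⊗ B =
  [-3, -6]
  [-2, -3]

Apply the min-plus product entry-by-entry:
  C[0][0] = min over k of (A[0][0] + B[0][0] = -1 + -2 = -3, A[0][1] + B[1][0] = 6 + 0 = 6) = -3 (attained at k = 0)
  C[0][1] = min over k of (A[0][0] + B[0][1] = -1 + -5 = -6, A[0][1] + B[1][1] = 6 + 2 = 8) = -6 (attained at k = 0)
  C[1][0] = min over k of (A[1][0] + B[0][0] = 2 + -2 = 0, A[1][1] + B[1][0] = -2 + 0 = -2) = -2 (attained at k = 1)
  C[1][1] = min over k of (A[1][0] + B[0][1] = 2 + -5 = -3, A[1][1] + B[1][1] = -2 + 2 = 0) = -3 (attained at k = 0)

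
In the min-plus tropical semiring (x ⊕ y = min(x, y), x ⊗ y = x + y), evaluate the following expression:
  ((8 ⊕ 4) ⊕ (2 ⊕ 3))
((8 ⊕ 4) ⊕ (2 ⊕ 3)) = 2

Expand innermost to outermost. Recall ⊕ takes the minimum of its arguments and ⊗ takes their sum. Working out the expression ((8 ⊕ 4) ⊕ (2 ⊕ 3)) gives 2.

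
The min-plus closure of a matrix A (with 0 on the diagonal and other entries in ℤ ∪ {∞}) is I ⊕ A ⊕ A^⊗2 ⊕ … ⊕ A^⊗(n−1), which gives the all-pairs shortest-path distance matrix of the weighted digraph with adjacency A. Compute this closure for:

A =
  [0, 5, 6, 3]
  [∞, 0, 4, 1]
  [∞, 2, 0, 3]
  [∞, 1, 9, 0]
Closure =
  [0, 4, 6, 3]
  [∞, 0, 4, 1]
  [∞, 2, 0, 3]
  [∞, 1, 5, 0]

This is the Floyd-Warshall all-pairs shortest-path computation. For each intermediate vertex k = 0, 1, …, 3, update dist[i][j] ← min(dist[i][j], dist[i][k] + dist[k][j]). The final matrix gives, for each (i, j), the minimum total weight of any directed path from i to j (possibly empty when i = j).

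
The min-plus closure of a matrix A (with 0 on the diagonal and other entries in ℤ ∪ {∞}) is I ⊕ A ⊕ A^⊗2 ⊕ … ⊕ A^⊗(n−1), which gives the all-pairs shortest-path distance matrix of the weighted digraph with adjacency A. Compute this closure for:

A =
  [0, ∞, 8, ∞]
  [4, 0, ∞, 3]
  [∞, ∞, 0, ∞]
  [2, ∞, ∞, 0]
Closure =
  [0, ∞, 8, ∞]
  [4, 0, 12, 3]
  [∞, ∞, 0, ∞]
  [2, ∞, 10, 0]

This is the Floyd-Warshall all-pairs shortest-path computation. For each intermediate vertex k = 0, 1, …, 3, update dist[i][j] ← min(dist[i][j], dist[i][k] + dist[k][j]). The final matrix gives, for each (i, j), the minimum total weight of any directed path from i to j (possibly empty when i = j).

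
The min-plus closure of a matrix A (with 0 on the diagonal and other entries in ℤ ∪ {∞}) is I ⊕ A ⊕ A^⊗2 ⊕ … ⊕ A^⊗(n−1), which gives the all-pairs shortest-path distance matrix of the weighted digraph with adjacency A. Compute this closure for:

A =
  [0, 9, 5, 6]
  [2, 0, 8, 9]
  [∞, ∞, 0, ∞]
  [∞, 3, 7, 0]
Closure =
  [0, 9, 5, 6]
  [2, 0, 7, 8]
  [∞, ∞, 0, ∞]
  [5, 3, 7, 0]

This is the Floyd-Warshall all-pairs shortest-path computation. For each intermediate vertex k = 0, 1, …, 3, update dist[i][j] ← min(dist[i][j], dist[i][k] + dist[k][j]). The final matrix gives, for each (i, j), the minimum total weight of any directed path from i to j (possibly empty when i = j).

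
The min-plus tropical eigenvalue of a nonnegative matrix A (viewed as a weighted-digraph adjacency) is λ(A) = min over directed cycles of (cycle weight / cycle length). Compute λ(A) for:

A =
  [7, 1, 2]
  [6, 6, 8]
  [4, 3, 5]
λ(A) = 3

Enumerate directed cycles and compute their means (weight / length). Sample:
  cycle 0 → 0: weight = 7, length = 1, mean = 7/1 ≈ 7.000
  cycle 1 → 1: weight = 6, length = 1, mean = 6/1 ≈ 6.000
  cycle 2 → 2: weight = 5, length = 1, mean = 5/1 ≈ 5.000
  cycle 0 → 1 → 0: weight = 7, length = 2, mean = 7/2 ≈ 3.500
  cycle 0 → 2 → 0: weight = 6, length = 2, mean = 6/2 ≈ 3.000
  cycle 1 → 0 → 1: weight = 7, length = 2, mean = 7/2 ≈ 3.500
Minimum mean = 3.000, attained e.g. along the cycle 0 → 2 → 0 with weight 6 and length 2. So λ(A) = 6/2 = 3.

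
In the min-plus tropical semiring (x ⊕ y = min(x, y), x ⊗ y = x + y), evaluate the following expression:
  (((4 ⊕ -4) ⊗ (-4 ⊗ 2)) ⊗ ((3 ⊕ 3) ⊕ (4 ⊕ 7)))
(((4 ⊕ -4) ⊗ (-4 ⊗ 2)) ⊗ ((3 ⊕ 3) ⊕ (4 ⊕ 7))) = -3

Expand innermost to outermost. Recall ⊕ takes the minimum of its arguments and ⊗ takes their sum. Working out the expression (((4 ⊕ -4) ⊗ (-4 ⊗ 2)) ⊗ ((3 ⊕ 3) ⊕ (4 ⊕ 7))) gives -3.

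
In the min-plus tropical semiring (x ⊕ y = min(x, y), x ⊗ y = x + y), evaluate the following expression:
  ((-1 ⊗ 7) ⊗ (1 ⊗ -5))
((-1 ⊗ 7) ⊗ (1 ⊗ -5)) = 2

Expand innermost to outermost. Recall ⊕ takes the minimum of its arguments and ⊗ takes their sum. Working out the expression ((-1 ⊗ 7) ⊗ (1 ⊗ -5)) gives 2.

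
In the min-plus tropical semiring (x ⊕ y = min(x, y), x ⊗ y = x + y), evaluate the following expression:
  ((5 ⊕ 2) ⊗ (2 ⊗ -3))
((5 ⊕ 2) ⊗ (2 ⊗ -3)) = 1

Expand innermost to outermost. Recall ⊕ takes the minimum of its arguments and ⊗ takes their sum. Working out the expression ((5 ⊕ 2) ⊗ (2 ⊗ -3)) gives 1.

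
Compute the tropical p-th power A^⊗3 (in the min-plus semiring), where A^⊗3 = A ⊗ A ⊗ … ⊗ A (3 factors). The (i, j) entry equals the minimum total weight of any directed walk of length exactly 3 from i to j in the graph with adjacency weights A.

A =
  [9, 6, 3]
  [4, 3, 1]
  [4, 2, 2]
A^⊗3 =
  [9, 7, 6]
  [7, 5, 4]
  [7, 5, 5]

Each entry (A^⊗3)_ij equals the minimum over all length-3 walks i = v_0 → v_1 → … → v_3 = j of Σ_t A[v_t][v_{t+1}]. For example, for (i, j) = (0, 2) we minimise over 9 possible intermediate vertex sequences; the minimum is 6, attained along the walk 0 → 2 → 1 → 2.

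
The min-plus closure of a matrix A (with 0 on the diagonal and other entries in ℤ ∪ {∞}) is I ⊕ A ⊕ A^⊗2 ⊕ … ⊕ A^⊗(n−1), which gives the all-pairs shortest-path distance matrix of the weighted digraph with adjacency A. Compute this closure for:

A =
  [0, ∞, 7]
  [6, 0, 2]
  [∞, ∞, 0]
Closure =
  [0, ∞, 7]
  [6, 0, 2]
  [∞, ∞, 0]

This is the Floyd-Warshall all-pairs shortest-path computation. For each intermediate vertex k = 0, 1, …, 2, update dist[i][j] ← min(dist[i][j], dist[i][k] + dist[k][j]). The final matrix gives, for each (i, j), the minimum total weight of any directed path from i to j (possibly empty when i = j).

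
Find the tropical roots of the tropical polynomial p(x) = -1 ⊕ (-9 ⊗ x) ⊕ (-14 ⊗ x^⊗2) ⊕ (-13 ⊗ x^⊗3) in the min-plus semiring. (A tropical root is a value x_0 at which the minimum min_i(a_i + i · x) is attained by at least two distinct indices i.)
Roots: {-1, 5, 8}

Each tropical root is a break point of the lower envelope of the lines y = a_i + i · x (there are 4 lines, with slopes 0, 1, ..., 3). Only the lines that attain the minimum somewhere contribute to roots; other lines are dominated. Here the surviving (envelope) indices are i = 3, i = 2, i = 1, i = 0.
Intersections between consecutive envelope lines give the roots: for adjacent envelope indices i < j the intersection is x = (a_i − a_j) / (j − i). Reading off the sorted break points: {-1, 5, 8}.
Verification: at each break x_0, at least two indices attain the minimum of min_i(a_i + i · x_0).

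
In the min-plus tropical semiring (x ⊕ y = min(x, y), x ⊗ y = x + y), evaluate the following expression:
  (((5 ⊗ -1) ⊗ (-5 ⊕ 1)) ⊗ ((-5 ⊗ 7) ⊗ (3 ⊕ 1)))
(((5 ⊗ -1) ⊗ (-5 ⊕ 1)) ⊗ ((-5 ⊗ 7) ⊗ (3 ⊕ 1))) = 2

Expand innermost to outermost. Recall ⊕ takes the minimum of its arguments and ⊗ takes their sum. Working out the expression (((5 ⊗ -1) ⊗ (-5 ⊕ 1)) ⊗ ((-5 ⊗ 7) ⊗ (3 ⊕ 1))) gives 2.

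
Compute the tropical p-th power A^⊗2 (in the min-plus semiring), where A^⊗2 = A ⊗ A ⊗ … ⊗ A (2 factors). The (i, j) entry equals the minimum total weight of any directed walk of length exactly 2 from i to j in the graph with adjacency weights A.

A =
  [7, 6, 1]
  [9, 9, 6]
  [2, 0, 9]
A^⊗2 =
  [3, 1, 8]
  [8, 6, 10]
  [9, 8, 3]

Each entry (A^⊗2)_ij equals the minimum over all length-2 walks i = v_0 → v_1 → … → v_2 = j of Σ_t A[v_t][v_{t+1}]. For example, for (i, j) = (0, 2) we minimise over 3 possible intermediate vertex sequences; the minimum is 8, attained along the walk 0 → 0 → 2.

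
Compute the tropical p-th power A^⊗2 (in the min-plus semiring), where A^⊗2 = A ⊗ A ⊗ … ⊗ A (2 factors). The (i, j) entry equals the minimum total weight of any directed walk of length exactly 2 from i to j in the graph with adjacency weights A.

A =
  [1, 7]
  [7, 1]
A^⊗2 =
  [2, 8]
  [8, 2]

Each entry (A^⊗2)_ij equals the minimum over all length-2 walks i = v_0 → v_1 → … → v_2 = j of Σ_t A[v_t][v_{t+1}]. For example, for (i, j) = (0, 1) we minimise over 2 possible intermediate vertex sequences; the minimum is 8, attained along the walk 0 → 0 → 1.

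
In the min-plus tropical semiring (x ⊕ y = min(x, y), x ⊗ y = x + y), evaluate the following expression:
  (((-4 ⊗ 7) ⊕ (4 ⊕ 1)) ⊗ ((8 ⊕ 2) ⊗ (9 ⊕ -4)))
(((-4 ⊗ 7) ⊕ (4 ⊕ 1)) ⊗ ((8 ⊕ 2) ⊗ (9 ⊕ -4))) = -1

Expand innermost to outermost. Recall ⊕ takes the minimum of its arguments and ⊗ takes their sum. Working out the expression (((-4 ⊗ 7) ⊕ (4 ⊕ 1)) ⊗ ((8 ⊕ 2) ⊗ (9 ⊕ -4))) gives -1.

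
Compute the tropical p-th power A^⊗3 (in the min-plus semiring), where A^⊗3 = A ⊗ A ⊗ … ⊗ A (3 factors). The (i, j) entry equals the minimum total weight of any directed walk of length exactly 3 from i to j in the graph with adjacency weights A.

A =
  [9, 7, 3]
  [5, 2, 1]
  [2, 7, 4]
A^⊗3 =
  [9, 11, 8]
  [5, 6, 5]
  [7, 11, 9]

Each entry (A^⊗3)_ij equals the minimum over all length-3 walks i = v_0 → v_1 → … → v_3 = j of Σ_t A[v_t][v_{t+1}]. For example, for (i, j) = (0, 2) we minimise over 9 possible intermediate vertex sequences; the minimum is 8, attained along the walk 0 → 2 → 0 → 2.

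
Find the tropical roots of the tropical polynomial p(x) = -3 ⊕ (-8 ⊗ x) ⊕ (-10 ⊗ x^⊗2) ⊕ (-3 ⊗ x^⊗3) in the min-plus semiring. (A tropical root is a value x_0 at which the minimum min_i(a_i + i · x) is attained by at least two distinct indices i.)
Roots: {-7, 2, 5}

Each tropical root is a break point of the lower envelope of the lines y = a_i + i · x (there are 4 lines, with slopes 0, 1, ..., 3). Only the lines that attain the minimum somewhere contribute to roots; other lines are dominated. Here the surviving (envelope) indices are i = 3, i = 2, i = 1, i = 0.
Intersections between consecutive envelope lines give the roots: for adjacent envelope indices i < j the intersection is x = (a_i − a_j) / (j − i). Reading off the sorted break points: {-7, 2, 5}.
Verification: at each break x_0, at least two indices attain the minimum of min_i(a_i + i · x_0).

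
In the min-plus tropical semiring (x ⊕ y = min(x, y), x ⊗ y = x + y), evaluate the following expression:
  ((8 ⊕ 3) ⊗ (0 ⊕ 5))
((8 ⊕ 3) ⊗ (0 ⊕ 5)) = 3

Expand innermost to outermost. Recall ⊕ takes the minimum of its arguments and ⊗ takes their sum. Working out the expression ((8 ⊕ 3) ⊗ (0 ⊕ 5)) gives 3.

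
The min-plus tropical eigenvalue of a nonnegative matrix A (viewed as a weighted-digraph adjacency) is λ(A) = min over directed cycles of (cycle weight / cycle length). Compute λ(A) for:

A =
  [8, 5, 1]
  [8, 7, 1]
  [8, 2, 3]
λ(A) = 3/2

Enumerate directed cycles and compute their means (weight / length). Sample:
  cycle 0 → 0: weight = 8, length = 1, mean = 8/1 ≈ 8.000
  cycle 1 → 1: weight = 7, length = 1, mean = 7/1 ≈ 7.000
  cycle 2 → 2: weight = 3, length = 1, mean = 3/1 ≈ 3.000
  cycle 0 → 1 → 0: weight = 13, length = 2, mean = 13/2 ≈ 6.500
  cycle 0 → 2 → 0: weight = 9, length = 2, mean = 9/2 ≈ 4.500
  cycle 1 → 0 → 1: weight = 13, length = 2, mean = 13/2 ≈ 6.500
Minimum mean = 1.500, attained e.g. along the cycle 1 → 2 → 1 with weight 3 and length 2. So λ(A) = 3/2 = 3/2.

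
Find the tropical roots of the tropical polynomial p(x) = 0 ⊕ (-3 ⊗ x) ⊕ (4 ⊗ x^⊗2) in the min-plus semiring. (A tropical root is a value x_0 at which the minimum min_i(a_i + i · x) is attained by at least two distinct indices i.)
Roots: {-7, 3}

Each tropical root is a break point of the lower envelope of the lines y = a_i + i · x (there are 3 lines, with slopes 0, 1, ..., 2). Only the lines that attain the minimum somewhere contribute to roots; other lines are dominated. Here the surviving (envelope) indices are i = 2, i = 1, i = 0.
Intersections between consecutive envelope lines give the roots: for adjacent envelope indices i < j the intersection is x = (a_i − a_j) / (j − i). Reading off the sorted break points: {-7, 3}.
Verification: at each break x_0, at least two indices attain the minimum of min_i(a_i + i · x_0).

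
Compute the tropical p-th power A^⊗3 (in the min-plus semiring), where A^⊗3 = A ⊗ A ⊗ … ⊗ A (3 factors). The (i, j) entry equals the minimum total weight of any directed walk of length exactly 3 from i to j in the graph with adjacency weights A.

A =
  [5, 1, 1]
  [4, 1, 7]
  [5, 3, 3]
A^⊗3 =
  [6, 3, 6]
  [6, 3, 6]
  [8, 5, 8]

Each entry (A^⊗3)_ij equals the minimum over all length-3 walks i = v_0 → v_1 → … → v_3 = j of Σ_t A[v_t][v_{t+1}]. For example, for (i, j) = (0, 2) we minimise over 9 possible intermediate vertex sequences; the minimum is 6, attained along the walk 0 → 1 → 0 → 2.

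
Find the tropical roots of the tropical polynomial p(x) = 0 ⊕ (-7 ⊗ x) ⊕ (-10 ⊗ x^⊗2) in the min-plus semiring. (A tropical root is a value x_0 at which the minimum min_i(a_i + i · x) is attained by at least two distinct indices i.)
Roots: {3, 7}

Each tropical root is a break point of the lower envelope of the lines y = a_i + i · x (there are 3 lines, with slopes 0, 1, ..., 2). Only the lines that attain the minimum somewhere contribute to roots; other lines are dominated. Here the surviving (envelope) indices are i = 2, i = 1, i = 0.
Intersections between consecutive envelope lines give the roots: for adjacent envelope indices i < j the intersection is x = (a_i − a_j) / (j − i). Reading off the sorted break points: {3, 7}.
Verification: at each break x_0, at least two indices attain the minimum of min_i(a_i + i · x_0).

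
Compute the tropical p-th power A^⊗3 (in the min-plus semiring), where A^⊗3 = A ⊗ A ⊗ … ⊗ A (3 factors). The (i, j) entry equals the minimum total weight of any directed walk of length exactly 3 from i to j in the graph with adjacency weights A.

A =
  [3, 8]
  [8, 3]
A^⊗3 =
  [9, 14]
  [14, 9]

Each entry (A^⊗3)_ij equals the minimum over all length-3 walks i = v_0 → v_1 → … → v_3 = j of Σ_t A[v_t][v_{t+1}]. For example, for (i, j) = (0, 1) we minimise over 4 possible intermediate vertex sequences; the minimum is 14, attained along the walk 0 → 0 → 0 → 1.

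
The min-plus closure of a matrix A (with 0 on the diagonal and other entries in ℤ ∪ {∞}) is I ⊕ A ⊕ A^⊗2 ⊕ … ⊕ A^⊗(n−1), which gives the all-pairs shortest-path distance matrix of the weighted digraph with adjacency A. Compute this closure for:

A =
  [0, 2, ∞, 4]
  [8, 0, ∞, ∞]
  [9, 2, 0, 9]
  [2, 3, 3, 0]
Closure =
  [0, 2, 7, 4]
  [8, 0, 15, 12]
  [9, 2, 0, 9]
  [2, 3, 3, 0]

This is the Floyd-Warshall all-pairs shortest-path computation. For each intermediate vertex k = 0, 1, …, 3, update dist[i][j] ← min(dist[i][j], dist[i][k] + dist[k][j]). The final matrix gives, for each (i, j), the minimum total weight of any directed path from i to j (possibly empty when i = j).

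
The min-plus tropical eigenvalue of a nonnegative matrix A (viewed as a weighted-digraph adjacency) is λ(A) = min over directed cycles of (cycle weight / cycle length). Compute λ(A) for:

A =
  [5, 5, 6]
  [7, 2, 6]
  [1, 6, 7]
λ(A) = 2

Enumerate directed cycles and compute their means (weight / length). Sample:
  cycle 0 → 0: weight = 5, length = 1, mean = 5/1 ≈ 5.000
  cycle 1 → 1: weight = 2, length = 1, mean = 2/1 ≈ 2.000
  cycle 2 → 2: weight = 7, length = 1, mean = 7/1 ≈ 7.000
  cycle 0 → 1 → 0: weight = 12, length = 2, mean = 12/2 ≈ 6.000
  cycle 0 → 2 → 0: weight = 7, length = 2, mean = 7/2 ≈ 3.500
  cycle 1 → 0 → 1: weight = 12, length = 2, mean = 12/2 ≈ 6.000
Minimum mean = 2.000, attained e.g. along the cycle 1 → 1 with weight 2 and length 1. So λ(A) = 2/1 = 2.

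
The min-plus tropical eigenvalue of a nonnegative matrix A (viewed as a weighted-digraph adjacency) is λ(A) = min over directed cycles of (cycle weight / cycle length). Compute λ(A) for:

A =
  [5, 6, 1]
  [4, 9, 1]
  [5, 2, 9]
λ(A) = 3/2

Enumerate directed cycles and compute their means (weight / length). Sample:
  cycle 0 → 0: weight = 5, length = 1, mean = 5/1 ≈ 5.000
  cycle 1 → 1: weight = 9, length = 1, mean = 9/1 ≈ 9.000
  cycle 2 → 2: weight = 9, length = 1, mean = 9/1 ≈ 9.000
  cycle 0 → 1 → 0: weight = 10, length = 2, mean = 10/2 ≈ 5.000
  cycle 0 → 2 → 0: weight = 6, length = 2, mean = 6/2 ≈ 3.000
  cycle 1 → 0 → 1: weight = 10, length = 2, mean = 10/2 ≈ 5.000
Minimum mean = 1.500, attained e.g. along the cycle 1 → 2 → 1 with weight 3 and length 2. So λ(A) = 3/2 = 3/2.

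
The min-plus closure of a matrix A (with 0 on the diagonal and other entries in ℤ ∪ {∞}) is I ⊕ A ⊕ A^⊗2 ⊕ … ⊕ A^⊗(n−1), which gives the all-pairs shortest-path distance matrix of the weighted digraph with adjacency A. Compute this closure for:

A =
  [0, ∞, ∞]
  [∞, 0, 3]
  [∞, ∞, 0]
Closure =
  [0, ∞, ∞]
  [∞, 0, 3]
  [∞, ∞, 0]

This is the Floyd-Warshall all-pairs shortest-path computation. For each intermediate vertex k = 0, 1, …, 2, update dist[i][j] ← min(dist[i][j], dist[i][k] + dist[k][j]). The final matrix gives, for each (i, j), the minimum total weight of any directed path from i to j (possibly empty when i = j).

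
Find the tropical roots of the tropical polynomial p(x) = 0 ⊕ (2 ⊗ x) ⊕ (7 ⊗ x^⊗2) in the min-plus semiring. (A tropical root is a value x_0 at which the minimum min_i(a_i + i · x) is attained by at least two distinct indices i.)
Roots: {-5, -2}

Each tropical root is a break point of the lower envelope of the lines y = a_i + i · x (there are 3 lines, with slopes 0, 1, ..., 2). Only the lines that attain the minimum somewhere contribute to roots; other lines are dominated. Here the surviving (envelope) indices are i = 2, i = 1, i = 0.
Intersections between consecutive envelope lines give the roots: for adjacent envelope indices i < j the intersection is x = (a_i − a_j) / (j − i). Reading off the sorted break points: {-5, -2}.
Verification: at each break x_0, at least two indices attain the minimum of min_i(a_i + i · x_0).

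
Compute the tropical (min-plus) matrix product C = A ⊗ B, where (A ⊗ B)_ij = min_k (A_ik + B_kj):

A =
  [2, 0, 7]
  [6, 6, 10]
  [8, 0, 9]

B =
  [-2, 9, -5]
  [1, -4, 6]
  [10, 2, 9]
A ⊗ B =
  [0, -4, -3]
  [4, 2, 1]
  [1, -4, 3]

Apply the min-plus product entry-by-entry:
  C[0][0] = min over k of (A[0][0] + B[0][0] = 2 + -2 = 0, A[0][1] + B[1][0] = 0 + 1 = 1, A[0][2] + B[2][0] = 7 + 10 = 17) = 0 (attained at k = 0)
  C[0][1] = min over k of (A[0][0] + B[0][1] = 2 + 9 = 11, A[0][1] + B[1][1] = 0 + -4 = -4, A[0][2] + B[2][1] = 7 + 2 = 9) = -4 (attained at k = 1)
  C[0][2] = min over k of (A[0][0] + B[0][2] = 2 + -5 = -3, A[0][1] + B[1][2] = 0 + 6 = 6, A[0][2] + B[2][2] = 7 + 9 = 16) = -3 (attained at k = 0)
  C[1][0] = min over k of (A[1][0] + B[0][0] = 6 + -2 = 4, A[1][1] + B[1][0] = 6 + 1 = 7, A[1][2] + B[2][0] = 10 + 10 = 20) = 4 (attained at k = 0)
  C[1][1] = min over k of (A[1][0] + B[0][1] = 6 + 9 = 15, A[1][1] + B[1][1] = 6 + -4 = 2, A[1][2] + B[2][1] = 10 + 2 = 12) = 2 (attained at k = 1)
  C[1][2] = min over k of (A[1][0] + B[0][2] = 6 + -5 = 1, A[1][1] + B[1][2] = 6 + 6 = 12, A[1][2] + B[2][2] = 10 + 9 = 19) = 1 (attained at k = 0)
  C[2][0] = min over k of (A[2][0] + B[0][0] = 8 + -2 = 6, A[2][1] + B[1][0] = 0 + 1 = 1, A[2][2] + B[2][0] = 9 + 10 = 19) = 1 (attained at k = 1)
  C[2][1] = min over k of (A[2][0] + B[0][1] = 8 + 9 = 17, A[2][1] + B[1][1] = 0 + -4 = -4, A[2][2] + B[2][1] = 9 + 2 = 11) = -4 (attained at k = 1)
  C[2][2] = min over k of (A[2][0] + B[0][2] = 8 + -5 = 3, A[2][1] + B[1][2] = 0 + 6 = 6, A[2][2] + B[2][2] = 9 + 9 = 18) = 3 (attained at k = 0)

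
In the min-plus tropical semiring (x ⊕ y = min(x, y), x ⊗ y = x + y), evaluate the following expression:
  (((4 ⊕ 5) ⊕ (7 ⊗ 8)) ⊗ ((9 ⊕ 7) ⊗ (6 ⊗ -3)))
(((4 ⊕ 5) ⊕ (7 ⊗ 8)) ⊗ ((9 ⊕ 7) ⊗ (6 ⊗ -3))) = 14

Expand innermost to outermost. Recall ⊕ takes the minimum of its arguments and ⊗ takes their sum. Working out the expression (((4 ⊕ 5) ⊕ (7 ⊗ 8)) ⊗ ((9 ⊕ 7) ⊗ (6 ⊗ -3))) gives 14.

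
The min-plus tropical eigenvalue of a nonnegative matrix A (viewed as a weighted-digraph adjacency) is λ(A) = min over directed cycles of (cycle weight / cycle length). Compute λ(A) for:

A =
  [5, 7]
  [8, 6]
λ(A) = 5

Enumerate directed cycles and compute their means (weight / length). Sample:
  cycle 0 → 0: weight = 5, length = 1, mean = 5/1 ≈ 5.000
  cycle 1 → 1: weight = 6, length = 1, mean = 6/1 ≈ 6.000
  cycle 0 → 1 → 0: weight = 15, length = 2, mean = 15/2 ≈ 7.500
  cycle 1 → 0 → 1: weight = 15, length = 2, mean = 15/2 ≈ 7.500
Minimum mean = 5.000, attained e.g. along the cycle 0 → 0 with weight 5 and length 1. So λ(A) = 5/1 = 5.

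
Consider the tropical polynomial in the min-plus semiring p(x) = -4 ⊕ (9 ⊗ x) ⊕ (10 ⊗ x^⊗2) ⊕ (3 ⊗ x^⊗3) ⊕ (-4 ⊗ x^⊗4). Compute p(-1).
p(-1) = -8

A tropical monomial a ⊗ x^⊗i evaluates to a + i · x. Evaluating each term at x = -1:
  Term 0 contributes -4 + 0 · -1 = -4
  Term 1 contributes 9 + 1 · -1 = 8
  Term 2 contributes 10 + 2 · -1 = 8
  Term 3 contributes 3 + 3 · -1 = 0
  Term 4 contributes -4 + 4 · -1 = -8
p(-1) = ⊕ of these = min[-4, 8, 8, 0, -8] = -8.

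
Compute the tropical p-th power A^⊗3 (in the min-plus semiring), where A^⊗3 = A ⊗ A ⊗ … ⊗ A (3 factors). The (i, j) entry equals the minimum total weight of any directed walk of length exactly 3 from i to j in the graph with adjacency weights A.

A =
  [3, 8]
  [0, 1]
A^⊗3 =
  [9, 10]
  [2, 3]

Each entry (A^⊗3)_ij equals the minimum over all length-3 walks i = v_0 → v_1 → … → v_3 = j of Σ_t A[v_t][v_{t+1}]. For example, for (i, j) = (0, 1) we minimise over 4 possible intermediate vertex sequences; the minimum is 10, attained along the walk 0 → 1 → 1 → 1.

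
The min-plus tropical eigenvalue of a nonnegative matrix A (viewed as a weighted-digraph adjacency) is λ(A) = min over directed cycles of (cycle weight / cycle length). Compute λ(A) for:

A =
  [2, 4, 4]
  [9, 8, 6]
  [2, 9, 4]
λ(A) = 2

Enumerate directed cycles and compute their means (weight / length). Sample:
  cycle 0 → 0: weight = 2, length = 1, mean = 2/1 ≈ 2.000
  cycle 1 → 1: weight = 8, length = 1, mean = 8/1 ≈ 8.000
  cycle 2 → 2: weight = 4, length = 1, mean = 4/1 ≈ 4.000
  cycle 0 → 1 → 0: weight = 13, length = 2, mean = 13/2 ≈ 6.500
  cycle 0 → 2 → 0: weight = 6, length = 2, mean = 6/2 ≈ 3.000
  cycle 1 → 0 → 1: weight = 13, length = 2, mean = 13/2 ≈ 6.500
Minimum mean = 2.000, attained e.g. along the cycle 0 → 0 with weight 2 and length 1. So λ(A) = 2/1 = 2.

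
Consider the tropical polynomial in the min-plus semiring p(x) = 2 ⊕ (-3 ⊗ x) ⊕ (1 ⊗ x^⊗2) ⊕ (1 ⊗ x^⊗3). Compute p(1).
p(1) = -2

A tropical monomial a ⊗ x^⊗i evaluates to a + i · x. Evaluating each term at x = 1:
  Term 0 contributes 2 + 0 · 1 = 2
  Term 1 contributes -3 + 1 · 1 = -2
  Term 2 contributes 1 + 2 · 1 = 3
  Term 3 contributes 1 + 3 · 1 = 4
p(1) = ⊕ of these = min[2, -2, 3, 4] = -2.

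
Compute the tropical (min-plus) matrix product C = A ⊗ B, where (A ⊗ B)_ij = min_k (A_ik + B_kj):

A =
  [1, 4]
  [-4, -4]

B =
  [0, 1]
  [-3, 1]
A ⊗ B =
  [1, 2]
  [-7, -3]

Apply the min-plus product entry-by-entry:
  C[0][0] = min over k of (A[0][0] + B[0][0] = 1 + 0 = 1, A[0][1] + B[1][0] = 4 + -3 = 1) = 1 (attained at k = 0)
  C[0][1] = min over k of (A[0][0] + B[0][1] = 1 + 1 = 2, A[0][1] + B[1][1] = 4 + 1 = 5) = 2 (attained at k = 0)
  C[1][0] = min over k of (A[1][0] + B[0][0] = -4 + 0 = -4, A[1][1] + B[1][0] = -4 + -3 = -7) = -7 (attained at k = 1)
  C[1][1] = min over k of (A[1][0] + B[0][1] = -4 + 1 = -3, A[1][1] + B[1][1] = -4 + 1 = -3) = -3 (attained at k = 0)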